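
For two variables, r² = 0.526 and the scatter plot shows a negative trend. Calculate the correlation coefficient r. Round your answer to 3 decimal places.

|r| = √0.526 = 0.725
The association is negative, so r = −0.725.

-0.725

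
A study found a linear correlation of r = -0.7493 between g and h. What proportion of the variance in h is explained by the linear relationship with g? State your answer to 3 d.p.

r² = (-0.7493)² = 0.561

0.561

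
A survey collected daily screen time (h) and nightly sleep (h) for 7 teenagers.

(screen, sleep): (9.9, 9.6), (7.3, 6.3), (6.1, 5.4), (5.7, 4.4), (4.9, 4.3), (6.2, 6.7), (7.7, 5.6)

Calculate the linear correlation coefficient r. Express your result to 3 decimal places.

n = 7, Σx = 47.8, Σy = 42.3, Σx² = 342.74, Σy² = 275.11, Σxy = 304.78
nΣxy − ΣxΣy = 2133.46 − 2021.94 = 111.52
nΣx² − (Σx)² = 2399.18 − 2284.84 = 114.34; nΣy² − (Σy)² = 1925.77 − 1789.29 = 136.48
r = 111.52 / √(114.34 × 136.48) = 111.52 / 124.9205 ≈ 0.893

0.893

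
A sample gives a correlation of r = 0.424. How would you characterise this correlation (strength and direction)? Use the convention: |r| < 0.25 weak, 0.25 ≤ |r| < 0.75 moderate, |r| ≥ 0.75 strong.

r = 0.424 > 0 so the relationship is positive.
|r| = 0.424, which falls in the moderate range.

moderate positive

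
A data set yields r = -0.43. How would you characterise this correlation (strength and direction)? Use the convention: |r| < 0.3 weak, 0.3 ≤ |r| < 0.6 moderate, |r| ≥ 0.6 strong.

moderate negative

r = -0.43 < 0 so the relationship is negative.
|r| = 0.43, which falls in the moderate range.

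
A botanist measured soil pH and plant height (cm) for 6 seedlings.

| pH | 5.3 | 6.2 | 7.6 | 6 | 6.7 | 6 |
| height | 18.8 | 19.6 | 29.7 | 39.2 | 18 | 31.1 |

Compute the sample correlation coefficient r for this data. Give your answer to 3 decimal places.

n = 6, Σx = 37.8, Σy = 156.4, Σx² = 241.18, Σy² = 4447.54, Σxy = 989.28
nΣxy − ΣxΣy = 5935.68 − 5911.92 = 23.76
nΣx² − (Σx)² = 1447.08 − 1428.84 = 18.24; nΣy² − (Σy)² = 26685.24 − 24460.96 = 2224.28
r = 23.76 / √(18.24 × 2224.28) = 23.76 / 201.4221 ≈ 0.118

0.118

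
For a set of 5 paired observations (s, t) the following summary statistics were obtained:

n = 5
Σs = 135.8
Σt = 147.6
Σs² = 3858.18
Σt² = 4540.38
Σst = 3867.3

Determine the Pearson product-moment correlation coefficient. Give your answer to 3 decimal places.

r = (nΣst − ΣsΣt) / √[(nΣs² − (Σs)²)(nΣt² − (Σt)²)]
Numerator: 5×3867.3 − 135.8×147.6 = -707.58
Denominator: √[(19290.9 − 18441.64)(22701.9 − 21785.76)] = √[849.26 × 916.14] = 882.0664
r = -707.58 / 882.0664 ≈ -0.802

-0.802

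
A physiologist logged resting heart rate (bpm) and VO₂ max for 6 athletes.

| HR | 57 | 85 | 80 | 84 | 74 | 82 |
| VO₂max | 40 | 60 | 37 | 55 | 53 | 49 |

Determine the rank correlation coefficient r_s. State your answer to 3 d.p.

Rank HR: 1, 6, 3, 5, 2, 4
Rank VO₂max: 2, 6, 1, 5, 4, 3
d = rank(HR) − rank(VO₂max): -1, 0, 2, 0, -2, 1; Σd² = 10
ρ = 1 − 6Σd² / [n(n²−1)] = 1 − 6×10 / (6×35) = 1 − 60/210 ≈ 0.714

0.714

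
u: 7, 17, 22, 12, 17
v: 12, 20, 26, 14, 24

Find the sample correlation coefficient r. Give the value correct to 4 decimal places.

0.9491

n = 5, Σu = 75, Σv = 96, Σu² = 1255, Σv² = 1992, Σuv = 1572
nΣuv − ΣuΣv = 7860 − 7200 = 660
nΣu² − (Σu)² = 6275 − 5625 = 650; nΣv² − (Σv)² = 9960 − 9216 = 744
r = 660 / √(650 × 744) = 660 / 695.4135 ≈ 0.9491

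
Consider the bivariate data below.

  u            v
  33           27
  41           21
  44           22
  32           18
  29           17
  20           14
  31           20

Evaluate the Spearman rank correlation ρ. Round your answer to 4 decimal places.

0.8571

Rank u: 5, 6, 7, 4, 2, 1, 3
Rank v: 7, 5, 6, 3, 2, 1, 4
d = rank(u) − rank(v): -2, 1, 1, 1, 0, 0, -1; Σd² = 8
ρ = 1 − 6Σd² / [n(n²−1)] = 1 − 6×8 / (7×48) = 1 − 48/336 ≈ 0.8571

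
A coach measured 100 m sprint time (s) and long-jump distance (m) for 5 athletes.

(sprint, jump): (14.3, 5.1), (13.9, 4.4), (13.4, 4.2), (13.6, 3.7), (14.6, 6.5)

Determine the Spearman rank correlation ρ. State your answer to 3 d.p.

0.900

Rank sprint: 4, 3, 1, 2, 5
Rank jump: 4, 3, 2, 1, 5
d = rank(sprint) − rank(jump): 0, 0, -1, 1, 0; Σd² = 2
ρ = 1 − 6Σd² / [n(n²−1)] = 1 − 6×2 / (5×24) = 1 − 12/120 ≈ 0.900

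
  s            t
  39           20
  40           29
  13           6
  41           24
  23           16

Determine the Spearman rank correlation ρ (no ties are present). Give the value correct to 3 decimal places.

0.900

Rank s: 3, 4, 1, 5, 2
Rank t: 3, 5, 1, 4, 2
d = rank(s) − rank(t): 0, -1, 0, 1, 0; Σd² = 2
ρ = 1 − 6Σd² / [n(n²−1)] = 1 − 6×2 / (5×24) = 1 − 12/120 ≈ 0.900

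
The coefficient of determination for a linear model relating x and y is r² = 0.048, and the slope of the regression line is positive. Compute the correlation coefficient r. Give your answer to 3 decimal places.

|r| = √0.048 = 0.219
The association is positive, so r = 0.219.

0.219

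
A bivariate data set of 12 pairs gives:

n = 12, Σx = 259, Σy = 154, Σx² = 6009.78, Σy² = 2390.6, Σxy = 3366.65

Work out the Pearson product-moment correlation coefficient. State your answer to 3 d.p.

r = (nΣxy − ΣxΣy) / √[(nΣx² − (Σx)²)(nΣy² − (Σy)²)]
Numerator: 12×3366.65 − 259×154 = 513.8
Denominator: √[(72117.36 − 67081)(28687.2 − 23716)] = √[5036.36 × 4971.2] = 5003.6739
r = 513.8 / 5003.6739 ≈ 0.103

0.103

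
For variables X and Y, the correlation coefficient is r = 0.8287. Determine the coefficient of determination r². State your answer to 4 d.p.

0.6867

r² = (0.8287)² = 0.6867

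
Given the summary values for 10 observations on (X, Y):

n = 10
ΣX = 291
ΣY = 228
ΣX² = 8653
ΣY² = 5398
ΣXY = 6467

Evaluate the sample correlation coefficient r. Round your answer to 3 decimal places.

r = (nΣXY − ΣXΣY) / √[(nΣX² − (ΣX)²)(nΣY² − (ΣY)²)]
Numerator: 10×6467 − 291×228 = -1678
Denominator: √[(86530 − 84681)(53980 − 51984)] = √[1849 × 1996] = 1921.0945
r = -1678 / 1921.0945 ≈ -0.873

-0.873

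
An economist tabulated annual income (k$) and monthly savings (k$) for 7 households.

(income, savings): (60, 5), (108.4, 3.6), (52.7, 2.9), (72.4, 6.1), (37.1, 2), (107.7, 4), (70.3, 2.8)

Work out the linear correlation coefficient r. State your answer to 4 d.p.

n = 7, Σx = 508.6, Σy = 26.4, Σx² = 41287.4, Σy² = 111.42, Σxy = 1986.55
nΣxy − ΣxΣy = 13905.85 − 13427.04 = 478.81
nΣx² − (Σx)² = 289011.8 − 258673.96 = 30337.84; nΣy² − (Σy)² = 779.94 − 696.96 = 82.98
r = 478.81 / √(30337.84 × 82.98) = 478.81 / 1586.6424 ≈ 0.3018

0.3018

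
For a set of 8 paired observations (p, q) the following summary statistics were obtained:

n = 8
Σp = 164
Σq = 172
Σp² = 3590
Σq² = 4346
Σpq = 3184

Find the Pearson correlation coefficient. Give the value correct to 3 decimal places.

-0.890

r = (nΣpq − ΣpΣq) / √[(nΣp² − (Σp)²)(nΣq² − (Σq)²)]
Numerator: 8×3184 − 164×172 = -2736
Denominator: √[(28720 − 26896)(34768 − 29584)] = √[1824 × 5184] = 3074.9985
r = -2736 / 3074.9985 ≈ -0.890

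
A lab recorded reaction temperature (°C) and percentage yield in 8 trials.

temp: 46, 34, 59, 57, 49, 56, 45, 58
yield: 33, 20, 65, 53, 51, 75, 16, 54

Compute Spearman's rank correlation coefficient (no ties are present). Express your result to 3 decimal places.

Rank temp: 3, 1, 8, 6, 4, 5, 2, 7
Rank yield: 3, 2, 7, 5, 4, 8, 1, 6
d = rank(temp) − rank(yield): 0, -1, 1, 1, 0, -3, 1, 1; Σd² = 14
ρ = 1 − 6Σd² / [n(n²−1)] = 1 − 6×14 / (8×63) = 1 − 84/504 ≈ 0.833

0.833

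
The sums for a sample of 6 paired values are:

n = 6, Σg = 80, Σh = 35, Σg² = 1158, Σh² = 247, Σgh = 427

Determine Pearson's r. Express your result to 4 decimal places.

-0.6342

r = (nΣgh − ΣgΣh) / √[(nΣg² − (Σg)²)(nΣh² − (Σh)²)]
Numerator: 6×427 − 80×35 = -238
Denominator: √[(6948 − 6400)(1482 − 1225)] = √[548 × 257] = 375.2812
r = -238 / 375.2812 ≈ -0.6342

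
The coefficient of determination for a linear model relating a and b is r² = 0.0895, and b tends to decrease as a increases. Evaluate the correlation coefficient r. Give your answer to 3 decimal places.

|r| = √0.0895 = 0.299
The association is negative, so r = −0.299.

-0.299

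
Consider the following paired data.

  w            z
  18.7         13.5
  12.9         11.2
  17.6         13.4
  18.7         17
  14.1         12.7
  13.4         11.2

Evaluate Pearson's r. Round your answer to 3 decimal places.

n = 6, Σw = 95.4, Σz = 79, Σw² = 1553.92, Σz² = 1062.98, Σwz = 1279.82
nΣwz − ΣwΣz = 7678.92 − 7536.6 = 142.32
nΣw² − (Σw)² = 9323.52 − 9101.16 = 222.36; nΣz² − (Σz)² = 6377.88 − 6241 = 136.88
r = 142.32 / √(222.36 × 136.88) = 142.32 / 174.4610 ≈ 0.816

0.816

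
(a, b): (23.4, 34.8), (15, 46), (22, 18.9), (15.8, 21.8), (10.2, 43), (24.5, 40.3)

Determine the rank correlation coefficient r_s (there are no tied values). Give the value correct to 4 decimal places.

-0.4286

Rank a: 5, 2, 4, 3, 1, 6
Rank b: 3, 6, 1, 2, 5, 4
d = rank(a) − rank(b): 2, -4, 3, 1, -4, 2; Σd² = 50
ρ = 1 − 6Σd² / [n(n²−1)] = 1 − 6×50 / (6×35) = 1 − 300/210 ≈ -0.4286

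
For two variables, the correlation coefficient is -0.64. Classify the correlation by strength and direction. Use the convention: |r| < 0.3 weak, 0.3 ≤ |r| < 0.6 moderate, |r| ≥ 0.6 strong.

strong negative

r = -0.64 < 0 so the relationship is negative.
|r| = 0.64, which falls in the strong range.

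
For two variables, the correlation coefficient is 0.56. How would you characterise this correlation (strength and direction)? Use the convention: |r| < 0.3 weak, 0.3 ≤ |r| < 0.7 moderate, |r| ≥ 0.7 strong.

moderate positive

r = 0.56 > 0 so the relationship is positive.
|r| = 0.56, which falls in the moderate range.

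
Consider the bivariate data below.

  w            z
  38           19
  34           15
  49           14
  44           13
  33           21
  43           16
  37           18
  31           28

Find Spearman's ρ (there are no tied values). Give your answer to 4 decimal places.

Rank w: 5, 3, 8, 7, 2, 6, 4, 1
Rank z: 6, 3, 2, 1, 7, 4, 5, 8
d = rank(w) − rank(z): -1, 0, 6, 6, -5, 2, -1, -7; Σd² = 152
ρ = 1 − 6Σd² / [n(n²−1)] = 1 − 6×152 / (8×63) = 1 − 912/504 ≈ -0.8095

-0.8095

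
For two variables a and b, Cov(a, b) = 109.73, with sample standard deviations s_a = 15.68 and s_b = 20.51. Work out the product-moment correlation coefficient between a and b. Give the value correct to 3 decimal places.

0.341

r = Cov(a,b) / (s_a · s_b) = 109.73 / (15.68 × 20.51)
  = 109.73 / 321.5968 ≈ 0.341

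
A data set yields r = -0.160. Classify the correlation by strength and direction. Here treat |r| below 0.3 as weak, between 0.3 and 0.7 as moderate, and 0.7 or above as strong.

r = -0.160 < 0 so the relationship is negative.
|r| = 0.160, which falls in the weak range.

weak negative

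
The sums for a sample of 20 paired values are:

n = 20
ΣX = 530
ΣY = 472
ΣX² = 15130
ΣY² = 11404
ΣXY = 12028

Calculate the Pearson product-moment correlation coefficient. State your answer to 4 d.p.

r = (nΣXY − ΣXΣY) / √[(nΣX² − (ΣX)²)(nΣY² − (ΣY)²)]
Numerator: 20×12028 − 530×472 = -9600
Denominator: √[(302600 − 280900)(228080 − 222784)] = √[21700 × 5296] = 10720.2239
r = -9600 / 10720.2239 ≈ -0.8955

-0.8955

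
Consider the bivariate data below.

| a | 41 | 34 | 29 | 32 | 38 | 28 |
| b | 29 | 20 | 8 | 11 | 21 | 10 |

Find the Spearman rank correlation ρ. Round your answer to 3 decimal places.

0.943

Rank a: 6, 4, 2, 3, 5, 1
Rank b: 6, 4, 1, 3, 5, 2
d = rank(a) − rank(b): 0, 0, 1, 0, 0, -1; Σd² = 2
ρ = 1 − 6Σd² / [n(n²−1)] = 1 − 6×2 / (6×35) = 1 − 12/210 ≈ 0.943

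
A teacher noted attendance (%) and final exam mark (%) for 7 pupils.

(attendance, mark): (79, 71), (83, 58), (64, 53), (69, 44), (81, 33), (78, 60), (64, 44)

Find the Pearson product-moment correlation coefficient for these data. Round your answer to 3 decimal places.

n = 7, Σx = 518, Σy = 363, Σx² = 38728, Σy² = 19775, Σxy = 27020
nΣxy − ΣxΣy = 189140 − 188034 = 1106
nΣx² − (Σx)² = 271096 − 268324 = 2772; nΣy² − (Σy)² = 138425 − 131769 = 6656
r = 1106 / √(2772 × 6656) = 1106 / 4295.3966 ≈ 0.257

0.257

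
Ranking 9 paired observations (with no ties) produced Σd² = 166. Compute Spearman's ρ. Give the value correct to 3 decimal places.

ρ = 1 − 6Σd² / [n(n²−1)] = 1 − 6×166 / (9×80)
  = 1 − 996/720 = 1 − 1.3833 ≈ -0.383

-0.383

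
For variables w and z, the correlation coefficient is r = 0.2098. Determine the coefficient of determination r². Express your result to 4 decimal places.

0.0440

r² = (0.2098)² = 0.0440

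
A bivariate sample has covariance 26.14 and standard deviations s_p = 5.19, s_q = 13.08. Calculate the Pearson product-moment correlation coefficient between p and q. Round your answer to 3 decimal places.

0.385

r = Cov(p,q) / (s_p · s_q) = 26.14 / (5.19 × 13.08)
  = 26.14 / 67.8852 ≈ 0.385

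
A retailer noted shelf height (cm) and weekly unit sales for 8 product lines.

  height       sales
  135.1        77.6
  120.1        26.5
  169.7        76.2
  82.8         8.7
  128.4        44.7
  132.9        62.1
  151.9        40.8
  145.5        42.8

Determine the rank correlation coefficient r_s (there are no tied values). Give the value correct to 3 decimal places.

0.548

Rank height: 5, 2, 8, 1, 3, 4, 7, 6
Rank sales: 8, 2, 7, 1, 5, 6, 3, 4
d = rank(height) − rank(sales): -3, 0, 1, 0, -2, -2, 4, 2; Σd² = 38
ρ = 1 − 6Σd² / [n(n²−1)] = 1 − 6×38 / (8×63) = 1 − 228/504 ≈ 0.548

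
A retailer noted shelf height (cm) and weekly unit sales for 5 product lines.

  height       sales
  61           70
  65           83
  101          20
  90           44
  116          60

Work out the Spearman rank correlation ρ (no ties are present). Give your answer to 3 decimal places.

-0.600

Rank height: 1, 2, 4, 3, 5
Rank sales: 4, 5, 1, 2, 3
d = rank(height) − rank(sales): -3, -3, 3, 1, 2; Σd² = 32
ρ = 1 − 6Σd² / [n(n²−1)] = 1 − 6×32 / (5×24) = 1 − 192/120 ≈ -0.600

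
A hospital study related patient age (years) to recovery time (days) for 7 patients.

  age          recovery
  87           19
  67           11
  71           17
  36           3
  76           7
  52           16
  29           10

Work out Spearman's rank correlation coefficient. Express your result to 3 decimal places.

Rank age: 7, 4, 5, 2, 6, 3, 1
Rank recovery: 7, 4, 6, 1, 2, 5, 3
d = rank(age) − rank(recovery): 0, 0, -1, 1, 4, -2, -2; Σd² = 26
ρ = 1 − 6Σd² / [n(n²−1)] = 1 − 6×26 / (7×48) = 1 − 156/336 ≈ 0.536

0.536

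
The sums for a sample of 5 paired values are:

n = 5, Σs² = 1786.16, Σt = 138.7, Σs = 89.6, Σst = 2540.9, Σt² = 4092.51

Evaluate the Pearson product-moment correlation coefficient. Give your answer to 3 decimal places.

0.263

r = (nΣst − ΣsΣt) / √[(nΣs² − (Σs)²)(nΣt² − (Σt)²)]
Numerator: 5×2540.9 − 89.6×138.7 = 276.98
Denominator: √[(8930.8 − 8028.16)(20462.55 − 19237.69)] = √[902.64 × 1224.86] = 1051.4788
r = 276.98 / 1051.4788 ≈ 0.263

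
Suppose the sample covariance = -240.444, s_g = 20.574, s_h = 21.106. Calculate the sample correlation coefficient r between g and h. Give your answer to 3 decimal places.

r = Cov(g,h) / (s_g · s_h) = -240.444 / (20.574 × 21.106)
  = -240.444 / 434.2348 ≈ -0.554

-0.554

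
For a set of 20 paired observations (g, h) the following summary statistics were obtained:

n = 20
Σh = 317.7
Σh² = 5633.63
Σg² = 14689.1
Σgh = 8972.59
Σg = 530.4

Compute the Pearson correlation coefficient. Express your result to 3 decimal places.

r = (nΣgh − ΣgΣh) / √[(nΣg² − (Σg)²)(nΣh² − (Σh)²)]
Numerator: 20×8972.59 − 530.4×317.7 = 10943.72
Denominator: √[(293782 − 281324.16)(112672.6 − 100933.29)] = √[12457.84 × 11739.31] = 12093.2397
r = 10943.72 / 12093.2397 ≈ 0.905

0.905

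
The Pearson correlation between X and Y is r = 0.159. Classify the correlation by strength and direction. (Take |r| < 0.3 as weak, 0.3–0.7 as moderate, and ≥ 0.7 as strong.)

r = 0.159 > 0 so the relationship is positive.
|r| = 0.159, which falls in the weak range.

weak positive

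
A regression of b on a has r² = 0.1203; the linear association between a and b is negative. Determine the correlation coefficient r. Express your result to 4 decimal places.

-0.3468

|r| = √0.1203 = 0.3468
The association is negative, so r = −0.3468.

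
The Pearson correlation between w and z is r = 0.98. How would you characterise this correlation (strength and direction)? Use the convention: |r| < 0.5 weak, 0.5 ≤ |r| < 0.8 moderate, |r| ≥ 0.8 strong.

r = 0.98 > 0 so the relationship is positive.
|r| = 0.98, which falls in the strong range.

strong positive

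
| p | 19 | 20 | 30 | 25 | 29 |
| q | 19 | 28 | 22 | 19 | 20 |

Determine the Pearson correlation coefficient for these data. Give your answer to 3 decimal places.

-0.273

n = 5, Σp = 123, Σq = 108, Σp² = 3127, Σq² = 2390, Σpq = 2636
nΣpq − ΣpΣq = 13180 − 13284 = -104
nΣp² − (Σp)² = 15635 − 15129 = 506; nΣq² − (Σq)² = 11950 − 11664 = 286
r = -104 / √(506 × 286) = -104 / 380.4156 ≈ -0.273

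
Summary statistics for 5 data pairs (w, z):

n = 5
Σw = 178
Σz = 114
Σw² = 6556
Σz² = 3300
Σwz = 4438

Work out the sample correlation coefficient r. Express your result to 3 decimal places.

0.969

r = (nΣwz − ΣwΣz) / √[(nΣw² − (Σw)²)(nΣz² − (Σz)²)]
Numerator: 5×4438 − 178×114 = 1898
Denominator: √[(32780 − 31684)(16500 − 12996)] = √[1096 × 3504] = 1959.6898
r = 1898 / 1959.6898 ≈ 0.969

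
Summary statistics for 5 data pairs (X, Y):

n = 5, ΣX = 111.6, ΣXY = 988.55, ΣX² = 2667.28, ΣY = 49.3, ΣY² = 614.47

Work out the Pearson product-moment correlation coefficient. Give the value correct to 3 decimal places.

r = (nΣXY − ΣXΣY) / √[(nΣX² − (ΣX)²)(nΣY² − (ΣY)²)]
Numerator: 5×988.55 − 111.6×49.3 = -559.13
Denominator: √[(13336.4 − 12454.56)(3072.35 − 2430.49)] = √[881.84 × 641.86] = 752.3416
r = -559.13 / 752.3416 ≈ -0.743

-0.743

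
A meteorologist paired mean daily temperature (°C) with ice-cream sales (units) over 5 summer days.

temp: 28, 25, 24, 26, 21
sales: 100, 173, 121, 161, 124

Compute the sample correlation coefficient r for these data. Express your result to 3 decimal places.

-0.065

n = 5, Σx = 124, Σy = 679, Σx² = 3102, Σy² = 95867, Σxy = 16819
nΣxy − ΣxΣy = 84095 − 84196 = -101
nΣx² − (Σx)² = 15510 − 15376 = 134; nΣy² − (Σy)² = 479335 − 461041 = 18294
r = -101 / √(134 × 18294) = -101 / 1565.6935 ≈ -0.065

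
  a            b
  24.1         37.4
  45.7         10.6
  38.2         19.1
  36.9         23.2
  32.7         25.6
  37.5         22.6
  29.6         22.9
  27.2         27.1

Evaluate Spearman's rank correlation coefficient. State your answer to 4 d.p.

Rank a: 1, 8, 7, 5, 4, 6, 3, 2
Rank b: 8, 1, 2, 5, 6, 3, 4, 7
d = rank(a) − rank(b): -7, 7, 5, 0, -2, 3, -1, -5; Σd² = 162
ρ = 1 − 6Σd² / [n(n²−1)] = 1 − 6×162 / (8×63) = 1 − 972/504 ≈ -0.9286

-0.9286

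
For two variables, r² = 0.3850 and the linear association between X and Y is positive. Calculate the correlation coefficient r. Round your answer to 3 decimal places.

|r| = √0.3850 = 0.620
The association is positive, so r = 0.620.

0.620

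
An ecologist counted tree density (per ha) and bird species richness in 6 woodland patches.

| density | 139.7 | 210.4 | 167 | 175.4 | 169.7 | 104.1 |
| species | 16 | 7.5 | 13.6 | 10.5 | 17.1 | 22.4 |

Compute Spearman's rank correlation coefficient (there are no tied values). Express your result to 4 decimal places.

Rank density: 2, 6, 3, 5, 4, 1
Rank species: 4, 1, 3, 2, 5, 6
d = rank(density) − rank(species): -2, 5, 0, 3, -1, -5; Σd² = 64
ρ = 1 − 6Σd² / [n(n²−1)] = 1 − 6×64 / (6×35) = 1 − 384/210 ≈ -0.8286

-0.8286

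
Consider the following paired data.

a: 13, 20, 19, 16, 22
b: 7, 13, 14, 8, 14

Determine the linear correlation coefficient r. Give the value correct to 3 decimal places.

0.930

n = 5, Σa = 90, Σb = 56, Σa² = 1670, Σb² = 674, Σab = 1053
nΣab − ΣaΣb = 5265 − 5040 = 225
nΣa² − (Σa)² = 8350 − 8100 = 250; nΣb² − (Σb)² = 3370 − 3136 = 234
r = 225 / √(250 × 234) = 225 / 241.8677 ≈ 0.930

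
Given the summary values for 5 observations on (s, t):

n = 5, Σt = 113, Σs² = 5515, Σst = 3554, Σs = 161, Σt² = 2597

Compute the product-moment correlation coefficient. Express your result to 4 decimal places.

-0.7077

r = (nΣst − ΣsΣt) / √[(nΣs² − (Σs)²)(nΣt² − (Σt)²)]
Numerator: 5×3554 − 161×113 = -423
Denominator: √[(27575 − 25921)(12985 − 12769)] = √[1654 × 216] = 597.7157
r = -423 / 597.7157 ≈ -0.7077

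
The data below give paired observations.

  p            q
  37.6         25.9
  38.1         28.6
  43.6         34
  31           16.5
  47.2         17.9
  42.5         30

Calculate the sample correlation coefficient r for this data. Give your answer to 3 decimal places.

n = 6, Σp = 240, Σq = 152.9, Σp² = 9761.42, Σq² = 4137.43, Σpq = 6177.28
nΣpq − ΣpΣq = 37063.68 − 36696 = 367.68
nΣp² − (Σp)² = 58568.52 − 57600 = 968.52; nΣq² − (Σq)² = 24824.58 − 23378.41 = 1446.17
r = 367.68 / √(968.52 × 1446.17) = 367.68 / 1183.4883 ≈ 0.311

0.311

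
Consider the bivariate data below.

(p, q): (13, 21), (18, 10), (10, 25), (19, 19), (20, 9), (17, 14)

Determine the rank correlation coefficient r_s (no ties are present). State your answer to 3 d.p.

-0.829

Rank p: 2, 4, 1, 5, 6, 3
Rank q: 5, 2, 6, 4, 1, 3
d = rank(p) − rank(q): -3, 2, -5, 1, 5, 0; Σd² = 64
ρ = 1 − 6Σd² / [n(n²−1)] = 1 − 6×64 / (6×35) = 1 − 384/210 ≈ -0.829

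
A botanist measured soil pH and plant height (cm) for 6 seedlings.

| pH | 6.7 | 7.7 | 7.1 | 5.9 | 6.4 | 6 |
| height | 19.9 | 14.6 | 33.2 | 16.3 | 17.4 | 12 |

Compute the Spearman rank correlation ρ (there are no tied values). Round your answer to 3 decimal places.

0.314

Rank pH: 4, 6, 5, 1, 3, 2
Rank height: 5, 2, 6, 3, 4, 1
d = rank(pH) − rank(height): -1, 4, -1, -2, -1, 1; Σd² = 24
ρ = 1 − 6Σd² / [n(n²−1)] = 1 − 6×24 / (6×35) = 1 − 144/210 ≈ 0.314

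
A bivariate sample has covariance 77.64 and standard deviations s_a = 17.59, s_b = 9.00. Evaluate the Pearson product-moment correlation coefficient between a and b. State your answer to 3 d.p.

r = Cov(a,b) / (s_a · s_b) = 77.64 / (17.59 × 9.00)
  = 77.64 / 158.3100 ≈ 0.490

0.490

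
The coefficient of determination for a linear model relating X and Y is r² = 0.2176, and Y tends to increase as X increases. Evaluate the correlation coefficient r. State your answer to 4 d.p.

0.4665

|r| = √0.2176 = 0.4665
The association is positive, so r = 0.4665.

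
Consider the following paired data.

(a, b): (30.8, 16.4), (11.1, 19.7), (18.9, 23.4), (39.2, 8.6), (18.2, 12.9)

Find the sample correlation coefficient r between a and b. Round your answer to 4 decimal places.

-0.6847

n = 5, Σa = 118.2, Σb = 81, Σa² = 3296.94, Σb² = 1444.98, Σab = 1737.95
nΣab − ΣaΣb = 8689.75 − 9574.2 = -884.45
nΣa² − (Σa)² = 16484.7 − 13971.24 = 2513.46; nΣb² − (Σb)² = 7224.9 − 6561 = 663.9
r = -884.45 / √(2513.46 × 663.9) = -884.45 / 1291.7763 ≈ -0.6847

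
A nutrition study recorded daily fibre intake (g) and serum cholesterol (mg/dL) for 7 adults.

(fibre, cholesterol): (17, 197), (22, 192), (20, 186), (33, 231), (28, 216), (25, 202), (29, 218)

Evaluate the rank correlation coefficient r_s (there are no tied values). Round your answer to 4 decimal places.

Rank fibre: 1, 3, 2, 7, 5, 4, 6
Rank cholesterol: 3, 2, 1, 7, 5, 4, 6
d = rank(fibre) − rank(cholesterol): -2, 1, 1, 0, 0, 0, 0; Σd² = 6
ρ = 1 − 6Σd² / [n(n²−1)] = 1 − 6×6 / (7×48) = 1 − 36/336 ≈ 0.8929

0.8929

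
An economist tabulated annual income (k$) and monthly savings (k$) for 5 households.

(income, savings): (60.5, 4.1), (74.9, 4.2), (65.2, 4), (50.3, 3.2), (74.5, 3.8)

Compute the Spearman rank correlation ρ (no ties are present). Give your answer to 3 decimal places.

0.600

Rank income: 2, 5, 3, 1, 4
Rank savings: 4, 5, 3, 1, 2
d = rank(income) − rank(savings): -2, 0, 0, 0, 2; Σd² = 8
ρ = 1 − 6Σd² / [n(n²−1)] = 1 − 6×8 / (5×24) = 1 − 48/120 ≈ 0.600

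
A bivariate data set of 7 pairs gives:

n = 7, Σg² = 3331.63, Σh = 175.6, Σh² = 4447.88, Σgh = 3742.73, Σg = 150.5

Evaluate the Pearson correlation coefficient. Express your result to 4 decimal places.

r = (nΣgh − ΣgΣh) / √[(nΣg² − (Σg)²)(nΣh² − (Σh)²)]
Numerator: 7×3742.73 − 150.5×175.6 = -228.69
Denominator: √[(23321.41 − 22650.25)(31135.16 − 30835.36)] = √[671.16 × 299.8] = 448.5686
r = -228.69 / 448.5686 ≈ -0.5098

-0.5098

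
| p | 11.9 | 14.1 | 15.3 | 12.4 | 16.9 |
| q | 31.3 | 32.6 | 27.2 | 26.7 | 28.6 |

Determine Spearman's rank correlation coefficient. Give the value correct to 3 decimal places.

Rank p: 1, 3, 4, 2, 5
Rank q: 4, 5, 2, 1, 3
d = rank(p) − rank(q): -3, -2, 2, 1, 2; Σd² = 22
ρ = 1 − 6Σd² / [n(n²−1)] = 1 − 6×22 / (5×24) = 1 − 132/120 ≈ -0.100

-0.100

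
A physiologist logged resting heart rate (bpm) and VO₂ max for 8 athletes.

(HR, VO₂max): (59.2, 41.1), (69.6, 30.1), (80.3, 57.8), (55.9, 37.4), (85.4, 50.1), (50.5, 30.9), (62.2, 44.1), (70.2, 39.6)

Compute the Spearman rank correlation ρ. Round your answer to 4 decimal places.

0.6190

Rank HR: 3, 5, 7, 2, 8, 1, 4, 6
Rank VO₂max: 5, 1, 8, 3, 7, 2, 6, 4
d = rank(HR) − rank(VO₂max): -2, 4, -1, -1, 1, -1, -2, 2; Σd² = 32
ρ = 1 − 6Σd² / [n(n²−1)] = 1 − 6×32 / (8×63) = 1 − 192/504 ≈ 0.6190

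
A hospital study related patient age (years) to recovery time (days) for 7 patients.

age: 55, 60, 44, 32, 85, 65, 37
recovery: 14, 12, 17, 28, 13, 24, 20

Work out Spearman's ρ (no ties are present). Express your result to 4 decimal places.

Rank age: 4, 5, 3, 1, 7, 6, 2
Rank recovery: 3, 1, 4, 7, 2, 6, 5
d = rank(age) − rank(recovery): 1, 4, -1, -6, 5, 0, -3; Σd² = 88
ρ = 1 − 6Σd² / [n(n²−1)] = 1 − 6×88 / (7×48) = 1 − 528/336 ≈ -0.5714

-0.5714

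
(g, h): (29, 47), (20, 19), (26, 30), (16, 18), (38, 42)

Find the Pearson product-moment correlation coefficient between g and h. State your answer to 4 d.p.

n = 5, Σg = 129, Σh = 156, Σg² = 3617, Σh² = 5558, Σgh = 4407
nΣgh − ΣgΣh = 22035 − 20124 = 1911
nΣg² − (Σg)² = 18085 − 16641 = 1444; nΣh² − (Σh)² = 27790 − 24336 = 3454
r = 1911 / √(1444 × 3454) = 1911 / 2233.2882 ≈ 0.8557

0.8557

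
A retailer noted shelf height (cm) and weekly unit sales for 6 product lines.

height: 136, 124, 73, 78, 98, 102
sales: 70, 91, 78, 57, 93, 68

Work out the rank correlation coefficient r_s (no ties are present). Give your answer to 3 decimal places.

0.086

Rank height: 6, 5, 1, 2, 3, 4
Rank sales: 3, 5, 4, 1, 6, 2
d = rank(height) − rank(sales): 3, 0, -3, 1, -3, 2; Σd² = 32
ρ = 1 − 6Σd² / [n(n²−1)] = 1 − 6×32 / (6×35) = 1 − 192/210 ≈ 0.086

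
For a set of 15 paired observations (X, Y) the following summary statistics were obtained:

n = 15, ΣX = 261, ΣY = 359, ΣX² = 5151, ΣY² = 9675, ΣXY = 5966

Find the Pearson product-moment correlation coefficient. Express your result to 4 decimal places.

r = (nΣXY − ΣXΣY) / √[(nΣX² − (ΣX)²)(nΣY² − (ΣY)²)]
Numerator: 15×5966 − 261×359 = -4209
Denominator: √[(77265 − 68121)(145125 − 128881)] = √[9144 × 16244] = 12187.4992
r = -4209 / 12187.4992 ≈ -0.3454

-0.3454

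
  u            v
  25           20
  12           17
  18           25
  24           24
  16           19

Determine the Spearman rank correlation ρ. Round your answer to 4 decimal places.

0.6000

Rank u: 5, 1, 3, 4, 2
Rank v: 3, 1, 5, 4, 2
d = rank(u) − rank(v): 2, 0, -2, 0, 0; Σd² = 8
ρ = 1 − 6Σd² / [n(n²−1)] = 1 − 6×8 / (5×24) = 1 − 48/120 ≈ 0.6000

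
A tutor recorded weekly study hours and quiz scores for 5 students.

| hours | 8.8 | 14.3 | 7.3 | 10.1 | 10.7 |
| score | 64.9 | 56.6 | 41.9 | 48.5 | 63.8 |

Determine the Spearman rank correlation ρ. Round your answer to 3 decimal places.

Rank hours: 2, 5, 1, 3, 4
Rank score: 5, 3, 1, 2, 4
d = rank(hours) − rank(score): -3, 2, 0, 1, 0; Σd² = 14
ρ = 1 − 6Σd² / [n(n²−1)] = 1 − 6×14 / (5×24) = 1 − 84/120 ≈ 0.300

0.300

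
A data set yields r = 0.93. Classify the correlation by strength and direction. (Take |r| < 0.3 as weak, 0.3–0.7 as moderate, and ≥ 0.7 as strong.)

r = 0.93 > 0 so the relationship is positive.
|r| = 0.93, which falls in the strong range.

strong positive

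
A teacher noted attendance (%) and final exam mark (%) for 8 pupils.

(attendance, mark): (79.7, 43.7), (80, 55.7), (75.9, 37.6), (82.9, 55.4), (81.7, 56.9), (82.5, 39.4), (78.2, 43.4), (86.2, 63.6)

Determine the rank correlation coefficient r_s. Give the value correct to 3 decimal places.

Rank attendance: 3, 4, 1, 7, 5, 6, 2, 8
Rank mark: 4, 6, 1, 5, 7, 2, 3, 8
d = rank(attendance) − rank(mark): -1, -2, 0, 2, -2, 4, -1, 0; Σd² = 30
ρ = 1 − 6Σd² / [n(n²−1)] = 1 − 6×30 / (8×63) = 1 − 180/504 ≈ 0.643

0.643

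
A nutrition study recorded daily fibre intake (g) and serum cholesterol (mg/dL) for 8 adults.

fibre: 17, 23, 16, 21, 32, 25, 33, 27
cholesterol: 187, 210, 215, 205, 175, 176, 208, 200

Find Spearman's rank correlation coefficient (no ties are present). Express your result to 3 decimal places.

-0.381

Rank fibre: 2, 4, 1, 3, 7, 5, 8, 6
Rank cholesterol: 3, 7, 8, 5, 1, 2, 6, 4
d = rank(fibre) − rank(cholesterol): -1, -3, -7, -2, 6, 3, 2, 2; Σd² = 116
ρ = 1 − 6Σd² / [n(n²−1)] = 1 − 6×116 / (8×63) = 1 − 696/504 ≈ -0.381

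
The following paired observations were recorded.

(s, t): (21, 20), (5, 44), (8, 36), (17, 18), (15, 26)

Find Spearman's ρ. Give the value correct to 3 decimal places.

-0.900

Rank s: 5, 1, 2, 4, 3
Rank t: 2, 5, 4, 1, 3
d = rank(s) − rank(t): 3, -4, -2, 3, 0; Σd² = 38
ρ = 1 − 6Σd² / [n(n²−1)] = 1 − 6×38 / (5×24) = 1 − 228/120 ≈ -0.900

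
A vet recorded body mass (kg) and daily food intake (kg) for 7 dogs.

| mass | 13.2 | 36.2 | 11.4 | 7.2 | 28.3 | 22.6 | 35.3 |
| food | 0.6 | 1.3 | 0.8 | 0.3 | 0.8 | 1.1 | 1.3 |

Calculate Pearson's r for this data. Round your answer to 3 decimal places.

0.881

n = 7, Σx = 154.2, Σy = 6.2, Σx² = 4224.22, Σy² = 6.32, Σxy = 159.65
nΣxy − ΣxΣy = 1117.55 − 956.04 = 161.51
nΣx² − (Σx)² = 29569.54 − 23777.64 = 5791.9; nΣy² − (Σy)² = 44.24 − 38.44 = 5.8
r = 161.51 / √(5791.9 × 5.8) = 161.51 / 183.2840 ≈ 0.881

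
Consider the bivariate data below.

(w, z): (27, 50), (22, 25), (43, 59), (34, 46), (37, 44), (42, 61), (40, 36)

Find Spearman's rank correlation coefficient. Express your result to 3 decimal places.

0.607

Rank w: 2, 1, 7, 3, 4, 6, 5
Rank z: 5, 1, 6, 4, 3, 7, 2
d = rank(w) − rank(z): -3, 0, 1, -1, 1, -1, 3; Σd² = 22
ρ = 1 − 6Σd² / [n(n²−1)] = 1 − 6×22 / (7×48) = 1 − 132/336 ≈ 0.607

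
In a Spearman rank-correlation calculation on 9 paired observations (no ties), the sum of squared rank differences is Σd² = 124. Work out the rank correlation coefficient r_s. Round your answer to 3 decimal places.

-0.033

ρ = 1 − 6Σd² / [n(n²−1)] = 1 − 6×124 / (9×80)
  = 1 − 744/720 = 1 − 1.0333 ≈ -0.033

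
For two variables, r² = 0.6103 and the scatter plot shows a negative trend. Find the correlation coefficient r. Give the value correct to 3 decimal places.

-0.781

|r| = √0.6103 = 0.781
The association is negative, so r = −0.781.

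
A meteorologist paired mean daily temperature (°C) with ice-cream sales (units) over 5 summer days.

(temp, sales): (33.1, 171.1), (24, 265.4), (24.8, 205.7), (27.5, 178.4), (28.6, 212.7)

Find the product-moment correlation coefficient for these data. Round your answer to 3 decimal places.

-0.736

n = 5, Σx = 138, Σy = 1033.3, Σx² = 3860.86, Σy² = 219092.71, Σxy = 28123.59
nΣxy − ΣxΣy = 140617.95 − 142595.4 = -1977.45
nΣx² − (Σx)² = 19304.3 − 19044 = 260.3; nΣy² − (Σy)² = 1095463.55 − 1067708.89 = 27754.66
r = -1977.45 / √(260.3 × 27754.66) = -1977.45 / 2687.8501 ≈ -0.736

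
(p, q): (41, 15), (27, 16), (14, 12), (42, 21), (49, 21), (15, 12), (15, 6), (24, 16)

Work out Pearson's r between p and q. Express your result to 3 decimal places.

0.833

n = 8, Σp = 227, Σq = 119, Σp² = 7797, Σq² = 1943, Σpq = 3780
nΣpq − ΣpΣq = 30240 − 27013 = 3227
nΣp² − (Σp)² = 62376 − 51529 = 10847; nΣq² − (Σq)² = 15544 − 14161 = 1383
r = 3227 / √(10847 × 1383) = 3227 / 3873.1642 ≈ 0.833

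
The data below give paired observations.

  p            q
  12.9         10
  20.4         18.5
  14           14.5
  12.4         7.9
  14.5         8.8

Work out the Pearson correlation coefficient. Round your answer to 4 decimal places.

n = 5, Σp = 74.2, Σq = 59.7, Σp² = 1142.58, Σq² = 792.35, Σpq = 934.96
nΣpq − ΣpΣq = 4674.8 − 4429.74 = 245.06
nΣp² − (Σp)² = 5712.9 − 5505.64 = 207.26; nΣq² − (Σq)² = 3961.75 − 3564.09 = 397.66
r = 245.06 / √(207.26 × 397.66) = 245.06 / 287.0871 ≈ 0.8536

0.8536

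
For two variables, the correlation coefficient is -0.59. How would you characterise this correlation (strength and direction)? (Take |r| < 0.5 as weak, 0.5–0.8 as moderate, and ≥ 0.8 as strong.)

moderate negative

r = -0.59 < 0 so the relationship is negative.
|r| = 0.59, which falls in the moderate range.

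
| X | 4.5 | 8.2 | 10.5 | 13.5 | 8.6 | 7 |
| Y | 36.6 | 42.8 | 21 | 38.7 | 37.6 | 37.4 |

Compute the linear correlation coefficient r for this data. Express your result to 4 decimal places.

-0.1947

n = 6, ΣX = 52.3, ΣY = 214.1, ΣX² = 502.95, ΣY² = 7922.61, ΣXY = 1843.77
nΣXY − ΣXΣY = 11062.62 − 11197.43 = -134.81
nΣX² − (ΣX)² = 3017.7 − 2735.29 = 282.41; nΣY² − (ΣY)² = 47535.66 − 45838.81 = 1696.85
r = -134.81 / √(282.41 × 1696.85) = -134.81 / 692.2481 ≈ -0.1947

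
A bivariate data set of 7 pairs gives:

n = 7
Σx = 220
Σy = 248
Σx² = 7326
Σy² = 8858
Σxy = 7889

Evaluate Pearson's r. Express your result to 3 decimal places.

r = (nΣxy − ΣxΣy) / √[(nΣx² − (Σx)²)(nΣy² − (Σy)²)]
Numerator: 7×7889 − 220×248 = 663
Denominator: √[(51282 − 48400)(62006 − 61504)] = √[2882 × 502] = 1202.8150
r = 663 / 1202.8150 ≈ 0.551

0.551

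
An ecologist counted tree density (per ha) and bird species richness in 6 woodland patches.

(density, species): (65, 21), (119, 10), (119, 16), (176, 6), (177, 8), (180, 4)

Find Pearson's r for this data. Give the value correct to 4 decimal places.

-0.9373

n = 6, Σx = 836, Σy = 65, Σx² = 127252, Σy² = 913, Σxy = 7651
nΣxy − ΣxΣy = 45906 − 54340 = -8434
nΣx² − (Σx)² = 763512 − 698896 = 64616; nΣy² − (Σy)² = 5478 − 4225 = 1253
r = -8434 / √(64616 × 1253) = -8434 / 8997.9913 ≈ -0.9373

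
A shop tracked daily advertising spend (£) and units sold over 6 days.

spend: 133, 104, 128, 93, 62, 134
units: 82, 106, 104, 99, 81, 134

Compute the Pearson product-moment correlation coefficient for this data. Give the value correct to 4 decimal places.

n = 6, Σx = 654, Σy = 606, Σx² = 75338, Σy² = 63094, Σxy = 67427
nΣxy − ΣxΣy = 404562 − 396324 = 8238
nΣx² − (Σx)² = 452028 − 427716 = 24312; nΣy² − (Σy)² = 378564 − 367236 = 11328
r = 8238 / √(24312 × 11328) = 8238 / 16595.3709 ≈ 0.4964

0.4964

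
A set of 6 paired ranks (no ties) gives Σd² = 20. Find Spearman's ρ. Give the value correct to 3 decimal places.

ρ = 1 − 6Σd² / [n(n²−1)] = 1 − 6×20 / (6×35)
  = 1 − 120/210 = 1 − 0.5714 ≈ 0.429

0.429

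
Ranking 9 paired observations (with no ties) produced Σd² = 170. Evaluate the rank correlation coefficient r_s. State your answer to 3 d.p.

ρ = 1 − 6Σd² / [n(n²−1)] = 1 − 6×170 / (9×80)
  = 1 − 1020/720 = 1 − 1.4167 ≈ -0.417

-0.417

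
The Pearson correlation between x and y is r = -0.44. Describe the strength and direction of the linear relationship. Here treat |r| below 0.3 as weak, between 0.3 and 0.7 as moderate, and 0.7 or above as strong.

moderate negative

r = -0.44 < 0 so the relationship is negative.
|r| = 0.44, which falls in the moderate range.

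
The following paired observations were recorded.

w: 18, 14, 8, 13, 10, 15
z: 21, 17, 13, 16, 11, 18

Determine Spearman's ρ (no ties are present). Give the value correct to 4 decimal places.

Rank w: 6, 4, 1, 3, 2, 5
Rank z: 6, 4, 2, 3, 1, 5
d = rank(w) − rank(z): 0, 0, -1, 0, 1, 0; Σd² = 2
ρ = 1 − 6Σd² / [n(n²−1)] = 1 − 6×2 / (6×35) = 1 − 12/210 ≈ 0.9429

0.9429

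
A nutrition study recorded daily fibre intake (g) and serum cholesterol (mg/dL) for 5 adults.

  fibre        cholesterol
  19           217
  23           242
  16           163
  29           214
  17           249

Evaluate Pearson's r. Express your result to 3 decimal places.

0.234

n = 5, Σx = 104, Σy = 1085, Σx² = 2276, Σy² = 240019, Σxy = 22736
nΣxy − ΣxΣy = 113680 − 112840 = 840
nΣx² − (Σx)² = 11380 − 10816 = 564; nΣy² − (Σy)² = 1200095 − 1177225 = 22870
r = 840 / √(564 × 22870) = 840 / 3591.4732 ≈ 0.234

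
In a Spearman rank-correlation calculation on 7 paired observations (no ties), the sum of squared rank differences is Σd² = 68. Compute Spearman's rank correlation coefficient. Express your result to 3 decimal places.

ρ = 1 − 6Σd² / [n(n²−1)] = 1 − 6×68 / (7×48)
  = 1 − 408/336 = 1 − 1.2143 ≈ -0.214

-0.214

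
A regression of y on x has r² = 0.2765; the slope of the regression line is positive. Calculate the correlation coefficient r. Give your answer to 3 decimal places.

|r| = √0.2765 = 0.526
The association is positive, so r = 0.526.

0.526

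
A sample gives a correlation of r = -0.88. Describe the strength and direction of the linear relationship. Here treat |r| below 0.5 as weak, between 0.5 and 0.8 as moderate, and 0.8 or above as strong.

strong negative

r = -0.88 < 0 so the relationship is negative.
|r| = 0.88, which falls in the strong range.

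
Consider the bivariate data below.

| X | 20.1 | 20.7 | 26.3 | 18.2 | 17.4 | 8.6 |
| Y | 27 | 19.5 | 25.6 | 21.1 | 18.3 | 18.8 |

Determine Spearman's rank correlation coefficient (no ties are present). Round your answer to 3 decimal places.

Rank X: 4, 5, 6, 3, 2, 1
Rank Y: 6, 3, 5, 4, 1, 2
d = rank(X) − rank(Y): -2, 2, 1, -1, 1, -1; Σd² = 12
ρ = 1 − 6Σd² / [n(n²−1)] = 1 − 6×12 / (6×35) = 1 − 72/210 ≈ 0.657

0.657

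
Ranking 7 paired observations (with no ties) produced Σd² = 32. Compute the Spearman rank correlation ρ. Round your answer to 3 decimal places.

0.429

ρ = 1 − 6Σd² / [n(n²−1)] = 1 − 6×32 / (7×48)
  = 1 − 192/336 = 1 − 0.5714 ≈ 0.429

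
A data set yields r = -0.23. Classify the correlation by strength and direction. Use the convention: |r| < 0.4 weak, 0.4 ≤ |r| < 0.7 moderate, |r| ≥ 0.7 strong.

r = -0.23 < 0 so the relationship is negative.
|r| = 0.23, which falls in the weak range.

weak negative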